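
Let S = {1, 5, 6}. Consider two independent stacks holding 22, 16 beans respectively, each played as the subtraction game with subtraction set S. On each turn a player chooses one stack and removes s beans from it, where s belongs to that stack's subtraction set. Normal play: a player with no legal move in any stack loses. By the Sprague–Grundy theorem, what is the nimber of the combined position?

1

All stacks use S = {1, 5, 6}:
n :  0  1  2  3  4  5  6  7  8  9 10 11 12 13 14 15 16 17 18 19 20 21 22
G :  0  1  0  1  0  1  2  3  2  3  2  0  1  0  1  0  1  2  3  2  3  2  0
Stack A: G(22) = 0.
Stack B: G(16) = 1.
Combined Grundy value = 0 ⊕ 1 = 1.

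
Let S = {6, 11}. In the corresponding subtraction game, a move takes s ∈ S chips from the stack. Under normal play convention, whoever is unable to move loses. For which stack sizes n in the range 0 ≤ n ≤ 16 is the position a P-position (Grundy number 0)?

0, 1, 2, 3, 4, 5

n :  0  1  2  3  4  5  6  7  8  9 10 11 12 13 14 15 16
G :  0  0  0  0  0  0  1  1  1  1  1  1  2  2  2  2  2
P-positions are exactly the n with G(n) = 0.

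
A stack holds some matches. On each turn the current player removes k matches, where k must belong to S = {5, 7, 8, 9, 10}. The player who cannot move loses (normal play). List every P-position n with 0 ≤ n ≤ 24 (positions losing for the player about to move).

0, 1, 2, 3, 4, 15, 16, 17, 18, 19

G(0) = 0
G(1) = mex{} = 0
G(2) = mex{} = 0
G(3) = mex{} = 0
G(4) = mex{} = 0
G(5) = mex{0} = 1
G(6) = mex{0} = 1
G(7) = mex{0,0} = 1
G(8) = mex{0,0,0} = 1
G(9) = mex{0,0,0,0} = 1
G(10) = mex{1,0,0,0,0} = 2
G(11) = mex{1,0,0,0,0} = 2
G(12) = mex{1,1,0,0,0} = 2
G(13) = mex{1,1,1,0,0} = 2
G(14) = mex{1,1,1,1,0} = 2
G(15) = mex{2,1,1,1,1} = 0
G(16) = mex{2,1,1,1,1} = 0
G(17) = mex{2,2,1,1,1} = 0
G(18) = mex{2,2,2,1,1} = 0
G(19) = mex{2,2,2,2,1} = 0
G(20) = mex{0,2,2,2,2} = 1
G(21) = mex{0,2,2,2,2} = 1
G(22) = mex{0,0,2,2,2} = 1
G(23) = mex{0,0,0,2,2} = 1
G(24) = mex{0,0,0,0,2} = 1
P-positions are exactly the n with G(n) = 0.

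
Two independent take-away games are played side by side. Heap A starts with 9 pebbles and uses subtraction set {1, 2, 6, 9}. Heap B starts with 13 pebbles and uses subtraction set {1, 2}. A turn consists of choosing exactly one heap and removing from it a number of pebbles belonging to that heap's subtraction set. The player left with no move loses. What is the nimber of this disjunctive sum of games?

3

Heap A, S = {1, 2, 6, 9}:
n : 0 1 2 3 4 5 6 7 8 9
G : 0 1 2 0 1 2 3 0 1 2
G_A(9) = 2.
Heap B, S = {1, 2}:
n :  0  1  2  3  4  5  6  7  8  9 10 11 12 13
G :  0  1  2  0  1  2  0  1  2  0  1  2  0  1
G_B(13) = 1.
Combined Grundy value = 2 ⊕ 1 = 3.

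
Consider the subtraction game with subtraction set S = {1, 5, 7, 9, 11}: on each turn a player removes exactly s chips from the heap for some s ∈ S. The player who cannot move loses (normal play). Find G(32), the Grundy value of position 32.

0

n :  0  1  2  3  4  5  6  7  8  9 10 11 12 13 14 15 16 17 18 19 20 21 22 23 24 25 26 27 28 29 30 31 32
G :  0  1  0  1  0  1  0  1  0  1  0  1  0  1  0  1  0  1  0  1  0  1  0  1  0  1  0  1  0  1  0  1  0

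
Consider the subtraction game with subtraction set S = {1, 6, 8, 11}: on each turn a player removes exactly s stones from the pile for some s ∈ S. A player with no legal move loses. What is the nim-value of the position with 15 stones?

1

G(0) = 0
G(1) = mex{0} = 1
G(2) = mex{1} = 0
G(3) = mex{0} = 1
G(4) = mex{1} = 0
G(5) = mex{0} = 1
G(6) = mex{1,0} = 2
G(7) = mex{2,1} = 0
G(8) = mex{0,0,0} = 1
G(9) = mex{1,1,1} = 0
G(10) = mex{0,0,0} = 1
G(11) = mex{1,1,1,0} = 2
G(12) = mex{2,2,0,1} = 3
G(13) = mex{3,0,1,0} = 2
G(14) = mex{2,1,2,1} = 0
G(15) = mex{0,0,0,0} = 1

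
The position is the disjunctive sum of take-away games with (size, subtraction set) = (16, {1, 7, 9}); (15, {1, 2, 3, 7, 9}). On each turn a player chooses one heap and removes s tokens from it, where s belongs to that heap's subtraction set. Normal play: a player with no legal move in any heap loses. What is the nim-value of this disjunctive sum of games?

3

Heap A, S = {1, 7, 9}:
G(0) = 0
G(1) = mex{0} = 1
G(2) = mex{1} = 0
G(3) = mex{0} = 1
G(4) = mex{1} = 0
G(5) = mex{0} = 1
G(6) = mex{1} = 0
G(7) = mex{0,0} = 1
G(8) = mex{1,1} = 0
G(9) = mex{0,0,0} = 1
G(10) = mex{1,1,1} = 0
G(11) = mex{0,0,0} = 1
G(12) = mex{1,1,1} = 0
G(13) = mex{0,0,0} = 1
G(14) = mex{1,1,1} = 0
G(15) = mex{0,0,0} = 1
G(16) = mex{1,1,1} = 0
G_A(16) = 0.
Heap B, S = {1, 2, 3, 7, 9}:
G(0) = 0
G(1) = mex{0} = 1
G(2) = mex{1,0} = 2
G(3) = mex{2,1,0} = 3
G(4) = mex{3,2,1} = 0
G(5) = mex{0,3,2} = 1
G(6) = mex{1,0,3} = 2
G(7) = mex{2,1,0,0} = 3
G(8) = mex{3,2,1,1} = 0
G(9) = mex{0,3,2,2,0} = 1
G(10) = mex{1,0,3,3,1} = 2
G(11) = mex{2,1,0,0,2} = 3
G(12) = mex{3,2,1,1,3} = 0
G(13) = mex{0,3,2,2,0} = 1
G(14) = mex{1,0,3,3,1} = 2
G(15) = mex{2,1,0,0,2} = 3
G_B(15) = 3.
Combined Grundy value = 0 ⊕ 3 = 3.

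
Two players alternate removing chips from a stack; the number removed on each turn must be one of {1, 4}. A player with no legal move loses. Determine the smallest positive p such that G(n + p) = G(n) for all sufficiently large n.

n :  0  1  2  3  4  5  6  7  8  9 10 11 12 13 14
G :  0  1  0  1  2  0  1  0  1  2  0  1  0  1  2
G(n+5) = G(n) holds for n = 0,…,3 (a full window of length max(S) = 4), so the sequence is purely periodic with period 5.

5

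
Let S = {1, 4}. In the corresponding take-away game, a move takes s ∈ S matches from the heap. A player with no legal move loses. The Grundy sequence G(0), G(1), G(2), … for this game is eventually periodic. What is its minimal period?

n :  0  1  2  3  4  5  6  7  8  9 10 11 12 13 14
G :  0  1  0  1  2  0  1  0  1  2  0  1  0  1  2
G(n+5) = G(n) holds for n = 0,…,3 (a full window of length max(S) = 4), so the sequence is purely periodic with period 5.

5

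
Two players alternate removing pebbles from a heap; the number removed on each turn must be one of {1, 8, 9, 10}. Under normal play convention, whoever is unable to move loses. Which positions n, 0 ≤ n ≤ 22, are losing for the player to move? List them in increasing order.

0, 2, 4, 6, 17, 19, 21

G(0) = 0
G(1) = mex{0} = 1
G(2) = mex{1} = 0
G(3) = mex{0} = 1
G(4) = mex{1} = 0
G(5) = mex{0} = 1
G(6) = mex{1} = 0
G(7) = mex{0} = 1
G(8) = mex{1,0} = 2
G(9) = mex{2,1,0} = 3
G(10) = mex{3,0,1,0} = 2
G(11) = mex{2,1,0,1} = 3
G(12) = mex{3,0,1,0} = 2
G(13) = mex{2,1,0,1} = 3
G(14) = mex{3,0,1,0} = 2
G(15) = mex{2,1,0,1} = 3
G(16) = mex{3,2,1,0} = 4
G(17) = mex{4,3,2,1} = 0
G(18) = mex{0,2,3,2} = 1
G(19) = mex{1,3,2,3} = 0
G(20) = mex{0,2,3,2} = 1
G(21) = mex{1,3,2,3} = 0
G(22) = mex{0,2,3,2} = 1
P-positions are exactly the n with G(n) = 0.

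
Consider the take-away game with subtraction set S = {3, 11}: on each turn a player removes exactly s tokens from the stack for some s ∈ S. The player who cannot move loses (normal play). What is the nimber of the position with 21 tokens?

0

G(0) = 0
G(1) = mex{} = 0
G(2) = mex{} = 0
G(3) = mex{0} = 1
G(4) = mex{0} = 1
G(5) = mex{0} = 1
G(6) = mex{1} = 0
G(7) = mex{1} = 0
G(8) = mex{1} = 0
G(9) = mex{0} = 1
G(10) = mex{0} = 1
G(11) = mex{0,0} = 1
G(12) = mex{1,0} = 2
G(13) = mex{1,0} = 2
G(14) = mex{1,1} = 0
G(15) = mex{2,1} = 0
G(16) = mex{2,1} = 0
G(17) = mex{0,0} = 1
G(18) = mex{0,0} = 1
G(19) = mex{0,0} = 1
G(20) = mex{1,1} = 0
G(21) = mex{1,1} = 0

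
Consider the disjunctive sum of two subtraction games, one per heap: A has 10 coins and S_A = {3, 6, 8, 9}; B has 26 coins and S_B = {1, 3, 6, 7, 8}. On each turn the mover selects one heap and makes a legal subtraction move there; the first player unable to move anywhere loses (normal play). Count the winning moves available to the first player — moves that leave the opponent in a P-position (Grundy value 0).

Heap A, S = {3, 6, 8, 9}:
G(0) = 0
G(1) = mex{} = 0
G(2) = mex{} = 0
G(3) = mex{0} = 1
G(4) = mex{0} = 1
G(5) = mex{0} = 1
G(6) = mex{1,0} = 2
G(7) = mex{1,0} = 2
G(8) = mex{1,0,0} = 2
G(9) = mex{2,1,0,0} = 3
G(10) = mex{2,1,0,0} = 3
G_A(10) = 3.
Heap B, S = {1, 3, 6, 7, 8}:
G(0) = 0
G(1) = mex{0} = 1
G(2) = mex{1} = 0
G(3) = mex{0,0} = 1
G(4) = mex{1,1} = 0
G(5) = mex{0,0} = 1
G(6) = mex{1,1,0} = 2
G(7) = mex{2,0,1,0} = 3
G(8) = mex{3,1,0,1,0} = 2
G(9) = mex{2,2,1,0,1} = 3
G(10) = mex{3,3,0,1,0} = 2
G(11) = mex{2,2,1,0,1} = 3
G(12) = mex{3,3,2,1,0} = 4
G(13) = mex{4,2,3,2,1} = 0
G(14) = mex{0,3,2,3,2} = 1
G(15) = mex{1,4,3,2,3} = 0
G(16) = mex{0,0,2,3,2} = 1
G(17) = mex{1,1,3,2,3} = 0
G(18) = mex{0,0,4,3,2} = 1
G(19) = mex{1,1,0,4,3} = 2
G(20) = mex{2,0,1,0,4} = 3
G(21) = mex{3,1,0,1,0} = 2
G(22) = mex{2,2,1,0,1} = 3
G(23) = mex{3,3,0,1,0} = 2
G(24) = mex{2,2,1,0,1} = 3
G(25) = mex{3,3,2,1,0} = 4
G(26) = mex{4,2,3,2,1} = 0
G_B(26) = 0.
Combined Grundy value = 3 ⊕ 0 = 3.
A winning move leaves total XOR = 0, i.e. changes one component's Grundy value g to g ⊕ X where X is the current total.
Heap A: need g' = 3⊕3 = 0. Options: 10−3→G=2, 10−6→G=1, 10−8→G=0, 10−9→G=0. Hits: 2.
Heap B: need g' = 0⊕3 = 3. Options: 26−1→G=4, 26−3→G=2, 26−6→G=3, 26−7→G=2, 26−8→G=1. Hits: 1.

3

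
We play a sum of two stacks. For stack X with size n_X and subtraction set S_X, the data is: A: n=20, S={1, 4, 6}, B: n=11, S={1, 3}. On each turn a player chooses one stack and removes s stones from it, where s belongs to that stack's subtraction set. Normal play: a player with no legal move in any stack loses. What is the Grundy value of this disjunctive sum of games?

1

Stack A, S = {1, 4, 6}:
G(0) = 0
G(1) = mex{0} = 1
G(2) = mex{1} = 0
G(3) = mex{0} = 1
G(4) = mex{1,0} = 2
G(5) = mex{2,1} = 0
G(6) = mex{0,0,0} = 1
G(7) = mex{1,1,1} = 0
G(8) = mex{0,2,0} = 1
G(9) = mex{1,0,1} = 2
G(10) = mex{2,1,2} = 0
G(11) = mex{0,0,0} = 1
G(12) = mex{1,1,1} = 0
G(13) = mex{0,2,0} = 1
G(14) = mex{1,0,1} = 2
G(15) = mex{2,1,2} = 0
G(16) = mex{0,0,0} = 1
G(17) = mex{1,1,1} = 0
G(18) = mex{0,2,0} = 1
G(19) = mex{1,0,1} = 2
G(20) = mex{2,1,2} = 0
G_A(20) = 0.
Stack B, S = {1, 3}:
G(0) = 0
G(1) = mex{0} = 1
G(2) = mex{1} = 0
G(3) = mex{0,0} = 1
G(4) = mex{1,1} = 0
G(5) = mex{0,0} = 1
G(6) = mex{1,1} = 0
G(7) = mex{0,0} = 1
G(8) = mex{1,1} = 0
G(9) = mex{0,0} = 1
G(10) = mex{1,1} = 0
G(11) = mex{0,0} = 1
G_B(11) = 1.
Combined Grundy value = 0 ⊕ 1 = 1.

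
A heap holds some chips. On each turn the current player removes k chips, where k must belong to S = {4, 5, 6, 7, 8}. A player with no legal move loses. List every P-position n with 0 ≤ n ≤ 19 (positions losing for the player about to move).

n :  0  1  2  3  4  5  6  7  8  9 10 11 12 13 14 15 16 17 18 19
G :  0  0  0  0  1  1  1  1  2  2  2  2  0  0  0  0  1  1  1  1
P-positions are exactly the n with G(n) = 0.

0, 1, 2, 3, 12, 13, 14, 15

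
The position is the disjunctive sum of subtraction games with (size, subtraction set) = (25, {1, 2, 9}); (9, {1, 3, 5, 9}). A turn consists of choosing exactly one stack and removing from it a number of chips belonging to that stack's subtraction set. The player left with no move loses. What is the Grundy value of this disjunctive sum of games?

3

Stack A, S = {1, 2, 9}:
n :  0  1  2  3  4  5  6  7  8  9 10 11 12 13 14 15 16 17 18 19 20 21 22 23 24 25
G :  0  1  2  0  1  2  0  1  2  3  0  1  2  0  1  2  0  1  2  3  0  1  2  0  1  2
G_A(25) = 2.
Stack B, S = {1, 3, 5, 9}:
G(0) = 0
G(1) = mex{0} = 1
G(2) = mex{1} = 0
G(3) = mex{0,0} = 1
G(4) = mex{1,1} = 0
G(5) = mex{0,0,0} = 1
G(6) = mex{1,1,1} = 0
G(7) = mex{0,0,0} = 1
G(8) = mex{1,1,1} = 0
G(9) = mex{0,0,0,0} = 1
G_B(9) = 1.
Combined Grundy value = 2 ⊕ 1 = 3.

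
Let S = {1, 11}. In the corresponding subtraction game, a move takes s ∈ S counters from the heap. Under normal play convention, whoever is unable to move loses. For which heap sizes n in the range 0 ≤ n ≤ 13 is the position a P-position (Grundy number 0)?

0, 2, 4, 6, 8, 10, 12

n :  0  1  2  3  4  5  6  7  8  9 10 11 12 13
G :  0  1  0  1  0  1  0  1  0  1  0  1  0  1
P-positions are exactly the n with G(n) = 0.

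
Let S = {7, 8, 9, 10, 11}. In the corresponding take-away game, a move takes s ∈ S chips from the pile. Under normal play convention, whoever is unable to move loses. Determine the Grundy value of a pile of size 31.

1

G(0) = 0
G(1) = mex{} = 0
G(2) = mex{} = 0
G(3) = mex{} = 0
G(4) = mex{} = 0
G(5) = mex{} = 0
G(6) = mex{} = 0
G(7) = mex{0} = 1
G(8) = mex{0,0} = 1
G(9) = mex{0,0,0} = 1
G(10) = mex{0,0,0,0} = 1
G(11) = mex{0,0,0,0,0} = 1
G(12) = mex{0,0,0,0,0} = 1
G(13) = mex{0,0,0,0,0} = 1
G(14) = mex{1,0,0,0,0} = 2
G(15) = mex{1,1,0,0,0} = 2
G(16) = mex{1,1,1,0,0} = 2
G(17) = mex{1,1,1,1,0} = 2
G(18) = mex{1,1,1,1,1} = 0
G(19) = mex{1,1,1,1,1} = 0
G(20) = mex{1,1,1,1,1} = 0
G(21) = mex{2,1,1,1,1} = 0
G(22) = mex{2,2,1,1,1} = 0
G(23) = mex{2,2,2,1,1} = 0
G(24) = mex{2,2,2,2,1} = 0
G(25) = mex{0,2,2,2,2} = 1
G(26) = mex{0,0,2,2,2} = 1
G(27) = mex{0,0,0,2,2} = 1
G(28) = mex{0,0,0,0,2} = 1
G(29) = mex{0,0,0,0,0} = 1
G(30) = mex{0,0,0,0,0} = 1
G(31) = mex{0,0,0,0,0} = 1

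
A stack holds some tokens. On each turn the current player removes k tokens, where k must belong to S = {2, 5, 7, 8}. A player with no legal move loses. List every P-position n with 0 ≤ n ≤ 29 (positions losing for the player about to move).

0, 1, 4, 10, 13, 14, 23, 24, 27

n :  0  1  2  3  4  5  6  7  8  9 10 11 12 13 14 15 16 17 18 19 20 21 22 23 24 25 26 27 28 29
G :  0  0  1  1  0  2  1  3  2  2  0  3  1  0  0  1  1  3  2  2  3  3  2  0  0  1  1  0  2  1
P-positions are exactly the n with G(n) = 0.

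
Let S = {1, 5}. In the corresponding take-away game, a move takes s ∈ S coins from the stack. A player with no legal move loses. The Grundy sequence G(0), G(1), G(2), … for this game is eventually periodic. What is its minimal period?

G(0) = 0
G(1) = mex{0} = 1
G(2) = mex{1} = 0
G(3) = mex{0} = 1
G(4) = mex{1} = 0
G(5) = mex{0,0} = 1
G(6) = mex{1,1} = 0
G(7) = mex{0,0} = 1
G(8) = mex{1,1} = 0
G(9) = mex{0,0} = 1
G(10) = mex{1,1} = 0
G(11) = mex{0,0} = 1
G(12) = mex{1,1} = 0
G(13) = mex{0,0} = 1
G(14) = mex{1,1} = 0
G(n+2) = G(n) holds for n = 0,…,4 (a full window of length max(S) = 5), so the sequence is purely periodic with period 2.

2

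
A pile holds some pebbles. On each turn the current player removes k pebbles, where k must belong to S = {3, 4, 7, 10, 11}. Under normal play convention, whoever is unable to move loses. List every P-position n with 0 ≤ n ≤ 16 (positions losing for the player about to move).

0, 1, 2, 14, 15, 16

n :  0  1  2  3  4  5  6  7  8  9 10 11 12 13 14 15 16
G :  0  0  0  1  1  1  2  2  2  3  3  3  4  4  0  0  0
P-positions are exactly the n with G(n) = 0.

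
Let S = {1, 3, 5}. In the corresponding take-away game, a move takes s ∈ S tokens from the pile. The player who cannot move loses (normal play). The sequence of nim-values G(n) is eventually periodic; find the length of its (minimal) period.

2

G(0) = 0
G(1) = mex{0} = 1
G(2) = mex{1} = 0
G(3) = mex{0,0} = 1
G(4) = mex{1,1} = 0
G(5) = mex{0,0,0} = 1
G(6) = mex{1,1,1} = 0
G(7) = mex{0,0,0} = 1
G(8) = mex{1,1,1} = 0
G(9) = mex{0,0,0} = 1
G(10) = mex{1,1,1} = 0
G(11) = mex{0,0,0} = 1
G(12) = mex{1,1,1} = 0
G(13) = mex{0,0,0} = 1
G(14) = mex{1,1,1} = 0
G(n+2) = G(n) holds for n = 0,…,4 (a full window of length max(S) = 5), so the sequence is purely periodic with period 2.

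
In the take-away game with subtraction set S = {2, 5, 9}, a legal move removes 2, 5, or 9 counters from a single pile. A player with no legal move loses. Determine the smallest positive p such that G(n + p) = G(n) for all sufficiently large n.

7

n :  0  1  2  3  4  5  6  7  8  9 10 11 12 13 14 15 16 17
G :  0  0  1  1  0  2  1  0  0  1  1  0  2  1  0  0  1  1
G(n+7) = G(n) holds for n = 0,…,8 (a full window of length max(S) = 9), so the sequence is purely periodic with period 7.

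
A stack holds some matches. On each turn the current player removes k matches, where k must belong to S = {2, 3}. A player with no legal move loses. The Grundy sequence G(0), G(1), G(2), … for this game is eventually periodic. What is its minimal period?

n :  0  1  2  3  4  5  6  7  8  9 10 11 12 13 14
G :  0  0  1  1  2  0  0  1  1  2  0  0  1  1  2
G(n+5) = G(n) holds for n = 0,…,2 (a full window of length max(S) = 3), so the sequence is purely periodic with period 5.

5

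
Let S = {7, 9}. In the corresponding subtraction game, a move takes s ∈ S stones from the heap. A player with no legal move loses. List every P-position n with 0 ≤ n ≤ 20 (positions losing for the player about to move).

0, 1, 2, 3, 4, 5, 6, 16, 17, 18, 19, 20

G(0) = 0
G(1) = mex{} = 0
G(2) = mex{} = 0
G(3) = mex{} = 0
G(4) = mex{} = 0
G(5) = mex{} = 0
G(6) = mex{} = 0
G(7) = mex{0} = 1
G(8) = mex{0} = 1
G(9) = mex{0,0} = 1
G(10) = mex{0,0} = 1
G(11) = mex{0,0} = 1
G(12) = mex{0,0} = 1
G(13) = mex{0,0} = 1
G(14) = mex{1,0} = 2
G(15) = mex{1,0} = 2
G(16) = mex{1,1} = 0
G(17) = mex{1,1} = 0
G(18) = mex{1,1} = 0
G(19) = mex{1,1} = 0
G(20) = mex{1,1} = 0
P-positions are exactly the n with G(n) = 0.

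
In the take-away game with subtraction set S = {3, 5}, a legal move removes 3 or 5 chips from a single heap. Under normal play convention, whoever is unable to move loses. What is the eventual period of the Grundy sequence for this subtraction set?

G(0) = 0
G(1) = mex{} = 0
G(2) = mex{} = 0
G(3) = mex{0} = 1
G(4) = mex{0} = 1
G(5) = mex{0,0} = 1
G(6) = mex{1,0} = 2
G(7) = mex{1,0} = 2
G(8) = mex{1,1} = 0
G(9) = mex{2,1} = 0
G(10) = mex{2,1} = 0
G(11) = mex{0,2} = 1
G(12) = mex{0,2} = 1
G(13) = mex{0,0} = 1
G(14) = mex{1,0} = 2
G(15) = mex{1,0} = 2
G(16) = mex{1,1} = 0
G(17) = mex{2,1} = 0
G(n+8) = G(n) holds for n = 0,…,4 (a full window of length max(S) = 5), so the sequence is purely periodic with period 8.

8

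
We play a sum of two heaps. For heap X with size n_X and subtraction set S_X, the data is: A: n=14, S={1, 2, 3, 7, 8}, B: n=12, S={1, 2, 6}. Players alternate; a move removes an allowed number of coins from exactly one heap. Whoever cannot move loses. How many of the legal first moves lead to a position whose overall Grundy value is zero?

3

Heap A, S = {1, 2, 3, 7, 8}:
G(0) = 0
G(1) = mex{0} = 1
G(2) = mex{1,0} = 2
G(3) = mex{2,1,0} = 3
G(4) = mex{3,2,1} = 0
G(5) = mex{0,3,2} = 1
G(6) = mex{1,0,3} = 2
G(7) = mex{2,1,0,0} = 3
G(8) = mex{3,2,1,1,0} = 4
G(9) = mex{4,3,2,2,1} = 0
G(10) = mex{0,4,3,3,2} = 1
G(11) = mex{1,0,4,0,3} = 2
G(12) = mex{2,1,0,1,0} = 3
G(13) = mex{3,2,1,2,1} = 0
G(14) = mex{0,3,2,3,2} = 1
G_A(14) = 1.
Heap B, S = {1, 2, 6}:
n :  0  1  2  3  4  5  6  7  8  9 10 11 12
G :  0  1  2  0  1  2  3  0  1  2  0  1  2
G_B(12) = 2.
Combined Grundy value = 1 ⊕ 2 = 3.
A winning move leaves total XOR = 0, i.e. changes one component's Grundy value g to g ⊕ X where X is the current total.
Heap A: need g' = 1⊕3 = 2. Options: 14−1→G=0, 14−2→G=3, 14−3→G=2, 14−7→G=3, 14−8→G=2. Hits: 2.
Heap B: need g' = 2⊕3 = 1. Options: 12−1→G=1, 12−2→G=0, 12−6→G=3. Hits: 1.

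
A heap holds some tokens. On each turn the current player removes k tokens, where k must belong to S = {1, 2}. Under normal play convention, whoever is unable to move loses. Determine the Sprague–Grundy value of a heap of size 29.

2

G(0) = 0
G(1) = mex{0} = 1
G(2) = mex{1,0} = 2
G(3) = mex{2,1} = 0
G(4) = mex{0,2} = 1
G(5) = mex{1,0} = 2
G(6) = mex{2,1} = 0
G(7) = mex{0,2} = 1
G(8) = mex{1,0} = 2
G(9) = mex{2,1} = 0
G(10) = mex{0,2} = 1
G(11) = mex{1,0} = 2
G(12) = mex{2,1} = 0
G(13) = mex{0,2} = 1
G(14) = mex{1,0} = 2
G(15) = mex{2,1} = 0
G(16) = mex{0,2} = 1
G(17) = mex{1,0} = 2
G(18) = mex{2,1} = 0
G(19) = mex{0,2} = 1
G(20) = mex{1,0} = 2
G(21) = mex{2,1} = 0
G(22) = mex{0,2} = 1
G(23) = mex{1,0} = 2
G(24) = mex{2,1} = 0
G(25) = mex{0,2} = 1
G(26) = mex{1,0} = 2
G(27) = mex{2,1} = 0
G(28) = mex{0,2} = 1
G(29) = mex{1,0} = 2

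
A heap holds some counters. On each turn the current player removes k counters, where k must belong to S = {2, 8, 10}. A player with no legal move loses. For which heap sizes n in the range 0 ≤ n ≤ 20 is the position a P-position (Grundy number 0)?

0, 1, 4, 5, 16, 17, 20

G(0) = 0
G(1) = mex{} = 0
G(2) = mex{0} = 1
G(3) = mex{0} = 1
G(4) = mex{1} = 0
G(5) = mex{1} = 0
G(6) = mex{0} = 1
G(7) = mex{0} = 1
G(8) = mex{1,0} = 2
G(9) = mex{1,0} = 2
G(10) = mex{2,1,0} = 3
G(11) = mex{2,1,0} = 3
G(12) = mex{3,0,1} = 2
G(13) = mex{3,0,1} = 2
G(14) = mex{2,1,0} = 3
G(15) = mex{2,1,0} = 3
G(16) = mex{3,2,1} = 0
G(17) = mex{3,2,1} = 0
G(18) = mex{0,3,2} = 1
G(19) = mex{0,3,2} = 1
G(20) = mex{1,2,3} = 0
P-positions are exactly the n with G(n) = 0.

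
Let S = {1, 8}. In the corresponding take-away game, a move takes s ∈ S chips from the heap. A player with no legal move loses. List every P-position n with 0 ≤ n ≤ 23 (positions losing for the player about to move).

n :  0  1  2  3  4  5  6  7  8  9 10 11 12 13 14 15 16 17 18 19 20 21 22 23
G :  0  1  0  1  0  1  0  1  2  0  1  0  1  0  1  0  1  2  0  1  0  1  0  1
P-positions are exactly the n with G(n) = 0.

0, 2, 4, 6, 9, 11, 13, 15, 18, 20, 22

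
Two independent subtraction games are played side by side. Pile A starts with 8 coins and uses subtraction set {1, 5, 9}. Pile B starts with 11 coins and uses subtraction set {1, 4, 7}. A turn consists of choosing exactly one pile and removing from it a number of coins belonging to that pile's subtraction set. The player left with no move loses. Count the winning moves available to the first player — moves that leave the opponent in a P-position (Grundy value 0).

Pile A, S = {1, 5, 9}:
n : 0 1 2 3 4 5 6 7 8
G : 0 1 0 1 0 1 0 1 0
G_A(8) = 0.
Pile B, S = {1, 4, 7}:
n :  0  1  2  3  4  5  6  7  8  9 10 11
G :  0  1  0  1  2  0  1  2  0  1  0  1
G_B(11) = 1.
Combined Grundy value = 0 ⊕ 1 = 1.
A winning move leaves total XOR = 0, i.e. changes one component's Grundy value g to g ⊕ X where X is the current total.
Pile A: need g' = 0⊕1 = 1. Options: 8−1→G=1, 8−5→G=1. Hits: 2.
Pile B: need g' = 1⊕1 = 0. Options: 11−1→G=0, 11−4→G=2, 11−7→G=2. Hits: 1.

3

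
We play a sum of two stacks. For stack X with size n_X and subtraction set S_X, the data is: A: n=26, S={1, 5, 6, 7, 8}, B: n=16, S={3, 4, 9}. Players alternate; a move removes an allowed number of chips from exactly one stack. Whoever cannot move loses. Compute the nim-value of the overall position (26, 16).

Stack A, S = {1, 5, 6, 7, 8}:
G(0) = 0
G(1) = mex{0} = 1
G(2) = mex{1} = 0
G(3) = mex{0} = 1
G(4) = mex{1} = 0
G(5) = mex{0,0} = 1
G(6) = mex{1,1,0} = 2
G(7) = mex{2,0,1,0} = 3
G(8) = mex{3,1,0,1,0} = 2
G(9) = mex{2,0,1,0,1} = 3
G(10) = mex{3,1,0,1,0} = 2
G(11) = mex{2,2,1,0,1} = 3
G(12) = mex{3,3,2,1,0} = 4
G(13) = mex{4,2,3,2,1} = 0
G(14) = mex{0,3,2,3,2} = 1
G(15) = mex{1,2,3,2,3} = 0
G(16) = mex{0,3,2,3,2} = 1
G(17) = mex{1,4,3,2,3} = 0
G(18) = mex{0,0,4,3,2} = 1
G(19) = mex{1,1,0,4,3} = 2
G(20) = mex{2,0,1,0,4} = 3
G(21) = mex{3,1,0,1,0} = 2
G(22) = mex{2,0,1,0,1} = 3
G(23) = mex{3,1,0,1,0} = 2
G(24) = mex{2,2,1,0,1} = 3
G(25) = mex{3,3,2,1,0} = 4
G(26) = mex{4,2,3,2,1} = 0
G_A(26) = 0.
Stack B, S = {3, 4, 9}:
n :  0  1  2  3  4  5  6  7  8  9 10 11 12 13 14 15 16
G :  0  0  0  1  1  1  2  0  0  3  1  1  2  0  0  0  1
G_B(16) = 1.
Combined Grundy value = 0 ⊕ 1 = 1.

1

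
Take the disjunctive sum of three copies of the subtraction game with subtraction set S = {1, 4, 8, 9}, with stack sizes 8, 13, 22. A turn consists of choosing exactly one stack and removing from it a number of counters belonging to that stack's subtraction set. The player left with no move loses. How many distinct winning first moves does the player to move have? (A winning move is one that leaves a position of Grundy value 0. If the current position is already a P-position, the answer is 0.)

0

All stacks use S = {1, 4, 8, 9}:
n :  0  1  2  3  4  5  6  7  8  9 10 11 12 13 14 15 16 17 18 19 20 21 22
G :  0  1  0  1  2  0  1  0  1  2  3  2  0  1  2  3  2  0  1  0  1  2  0
Stack A: G(8) = 1.
Stack B: G(13) = 1.
Stack C: G(22) = 0.
Combined Grundy value = 1 ⊕ 1 ⊕ 0 = 0.
A winning move leaves total XOR = 0, i.e. changes one component's Grundy value g to g ⊕ X where X is the current total.
Stack A: target g' = 1⊕0 = 1, but every legal move changes the Grundy value (mex property), so 0 moves.
Stack B: target g' = 1⊕0 = 1, but every legal move changes the Grundy value (mex property), so 0 moves.
Stack C: target g' = 0⊕0 = 0, but every legal move changes the Grundy value (mex property), so 0 moves.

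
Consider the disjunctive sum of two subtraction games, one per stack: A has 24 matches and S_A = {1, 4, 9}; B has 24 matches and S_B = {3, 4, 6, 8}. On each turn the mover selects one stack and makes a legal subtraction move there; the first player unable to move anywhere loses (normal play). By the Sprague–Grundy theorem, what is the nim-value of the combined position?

Stack A, S = {1, 4, 9}:
G(0) = 0
G(1) = mex{0} = 1
G(2) = mex{1} = 0
G(3) = mex{0} = 1
G(4) = mex{1,0} = 2
G(5) = mex{2,1} = 0
G(6) = mex{0,0} = 1
G(7) = mex{1,1} = 0
G(8) = mex{0,2} = 1
G(9) = mex{1,0,0} = 2
G(10) = mex{2,1,1} = 0
G(11) = mex{0,0,0} = 1
G(12) = mex{1,1,1} = 0
G(13) = mex{0,2,2} = 1
G(14) = mex{1,0,0} = 2
G(15) = mex{2,1,1} = 0
G(16) = mex{0,0,0} = 1
G(17) = mex{1,1,1} = 0
G(18) = mex{0,2,2} = 1
G(19) = mex{1,0,0} = 2
G(20) = mex{2,1,1} = 0
G(21) = mex{0,0,0} = 1
G(22) = mex{1,1,1} = 0
G(23) = mex{0,2,2} = 1
G(24) = mex{1,0,0} = 2
G_A(24) = 2.
Stack B, S = {3, 4, 6, 8}:
G(0) = 0
G(1) = mex{} = 0
G(2) = mex{} = 0
G(3) = mex{0} = 1
G(4) = mex{0,0} = 1
G(5) = mex{0,0} = 1
G(6) = mex{1,0,0} = 2
G(7) = mex{1,1,0} = 2
G(8) = mex{1,1,0,0} = 2
G(9) = mex{2,1,1,0} = 3
G(10) = mex{2,2,1,0} = 3
G(11) = mex{2,2,1,1} = 0
G(12) = mex{3,2,2,1} = 0
G(13) = mex{3,3,2,1} = 0
G(14) = mex{0,3,2,2} = 1
G(15) = mex{0,0,3,2} = 1
G(16) = mex{0,0,3,2} = 1
G(17) = mex{1,0,0,3} = 2
G(18) = mex{1,1,0,3} = 2
G(19) = mex{1,1,0,0} = 2
G(20) = mex{2,1,1,0} = 3
G(21) = mex{2,2,1,0} = 3
G(22) = mex{2,2,1,1} = 0
G(23) = mex{3,2,2,1} = 0
G(24) = mex{3,3,2,1} = 0
G_B(24) = 0.
Combined Grundy value = 2 ⊕ 0 = 2.

2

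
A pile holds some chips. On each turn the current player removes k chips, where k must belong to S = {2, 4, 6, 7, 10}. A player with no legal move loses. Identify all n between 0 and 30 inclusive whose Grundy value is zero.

0, 1, 9, 12, 17, 20, 25, 28

G(0) = 0
G(1) = mex{} = 0
G(2) = mex{0} = 1
G(3) = mex{0} = 1
G(4) = mex{1,0} = 2
G(5) = mex{1,0} = 2
G(6) = mex{2,1,0} = 3
G(7) = mex{2,1,0,0} = 3
G(8) = mex{3,2,1,0} = 4
G(9) = mex{3,2,1,1} = 0
G(10) = mex{4,3,2,1,0} = 5
G(11) = mex{0,3,2,2,0} = 1
G(12) = mex{5,4,3,2,1} = 0
G(13) = mex{1,0,3,3,1} = 2
G(14) = mex{0,5,4,3,2} = 1
G(15) = mex{2,1,0,4,2} = 3
G(16) = mex{1,0,5,0,3} = 2
G(17) = mex{3,2,1,5,3} = 0
G(18) = mex{2,1,0,1,4} = 3
G(19) = mex{0,3,2,0,0} = 1
G(20) = mex{3,2,1,2,5} = 0
G(21) = mex{1,0,3,1,1} = 2
G(22) = mex{0,3,2,3,0} = 1
G(23) = mex{2,1,0,2,2} = 3
G(24) = mex{1,0,3,0,1} = 2
G(25) = mex{3,2,1,3,3} = 0
G(26) = mex{2,1,0,1,2} = 3
G(27) = mex{0,3,2,0,0} = 1
G(28) = mex{3,2,1,2,3} = 0
G(29) = mex{1,0,3,1,1} = 2
G(30) = mex{0,3,2,3,0} = 1
P-positions are exactly the n with G(n) = 0.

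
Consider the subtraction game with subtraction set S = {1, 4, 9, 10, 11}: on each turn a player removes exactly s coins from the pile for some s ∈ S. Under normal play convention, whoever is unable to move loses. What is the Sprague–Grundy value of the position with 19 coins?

0

G(0) = 0
G(1) = mex{0} = 1
G(2) = mex{1} = 0
G(3) = mex{0} = 1
G(4) = mex{1,0} = 2
G(5) = mex{2,1} = 0
G(6) = mex{0,0} = 1
G(7) = mex{1,1} = 0
G(8) = mex{0,2} = 1
G(9) = mex{1,0,0} = 2
G(10) = mex{2,1,1,0} = 3
G(11) = mex{3,0,0,1,0} = 2
G(12) = mex{2,1,1,0,1} = 3
G(13) = mex{3,2,2,1,0} = 4
G(14) = mex{4,3,0,2,1} = 5
G(15) = mex{5,2,1,0,2} = 3
G(16) = mex{3,3,0,1,0} = 2
G(17) = mex{2,4,1,0,1} = 3
G(18) = mex{3,5,2,1,0} = 4
G(19) = mex{4,3,3,2,1} = 0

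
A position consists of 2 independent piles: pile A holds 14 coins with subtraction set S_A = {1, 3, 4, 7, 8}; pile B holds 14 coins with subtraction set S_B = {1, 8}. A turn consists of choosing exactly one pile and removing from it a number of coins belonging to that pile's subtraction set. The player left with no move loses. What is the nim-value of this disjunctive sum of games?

0

Pile A, S = {1, 3, 4, 7, 8}:
G(0) = 0
G(1) = mex{0} = 1
G(2) = mex{1} = 0
G(3) = mex{0,0} = 1
G(4) = mex{1,1,0} = 2
G(5) = mex{2,0,1} = 3
G(6) = mex{3,1,0} = 2
G(7) = mex{2,2,1,0} = 3
G(8) = mex{3,3,2,1,0} = 4
G(9) = mex{4,2,3,0,1} = 5
G(10) = mex{5,3,2,1,0} = 4
G(11) = mex{4,4,3,2,1} = 0
G(12) = mex{0,5,4,3,2} = 1
G(13) = mex{1,4,5,2,3} = 0
G(14) = mex{0,0,4,3,2} = 1
G_A(14) = 1.
Pile B, S = {1, 8}:
n :  0  1  2  3  4  5  6  7  8  9 10 11 12 13 14
G :  0  1  0  1  0  1  0  1  2  0  1  0  1  0  1
G_B(14) = 1.
Combined Grundy value = 1 ⊕ 1 = 0.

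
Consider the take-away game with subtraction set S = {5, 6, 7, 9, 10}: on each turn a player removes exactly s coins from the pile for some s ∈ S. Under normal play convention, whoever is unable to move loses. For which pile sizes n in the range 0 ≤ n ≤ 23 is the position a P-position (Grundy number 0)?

0, 1, 2, 3, 4, 15, 16, 17, 18, 19

n :  0  1  2  3  4  5  6  7  8  9 10 11 12 13 14 15 16 17 18 19 20 21 22 23
G :  0  0  0  0  0  1  1  1  1  1  2  2  2  2  2  0  0  0  0  0  1  1  1  1
P-positions are exactly the n with G(n) = 0.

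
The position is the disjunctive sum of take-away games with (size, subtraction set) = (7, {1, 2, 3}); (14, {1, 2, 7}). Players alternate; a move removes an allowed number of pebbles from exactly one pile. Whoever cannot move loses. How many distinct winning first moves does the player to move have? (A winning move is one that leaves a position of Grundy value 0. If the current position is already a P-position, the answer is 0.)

Pile A, S = {1, 2, 3}:
G(0) = 0
G(1) = mex{0} = 1
G(2) = mex{1,0} = 2
G(3) = mex{2,1,0} = 3
G(4) = mex{3,2,1} = 0
G(5) = mex{0,3,2} = 1
G(6) = mex{1,0,3} = 2
G(7) = mex{2,1,0} = 3
G_A(7) = 3.
Pile B, S = {1, 2, 7}:
n :  0  1  2  3  4  5  6  7  8  9 10 11 12 13 14
G :  0  1  2  0  1  2  0  1  2  0  1  2  0  1  2
G_B(14) = 2.
Combined Grundy value = 3 ⊕ 2 = 1.
A winning move leaves total XOR = 0, i.e. changes one component's Grundy value g to g ⊕ X where X is the current total.
Pile A: need g' = 3⊕1 = 2. Options: 7−1→G=2, 7−2→G=1, 7−3→G=0. Hits: 1.
Pile B: need g' = 2⊕1 = 3. Options: 14−1→G=1, 14−2→G=0, 14−7→G=1. Hits: 0.

1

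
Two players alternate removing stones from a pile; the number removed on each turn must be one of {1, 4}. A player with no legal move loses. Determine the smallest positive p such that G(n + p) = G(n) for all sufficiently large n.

n :  0  1  2  3  4  5  6  7  8  9 10 11 12 13 14
G :  0  1  0  1  2  0  1  0  1  2  0  1  0  1  2
G(n+5) = G(n) holds for n = 0,…,3 (a full window of length max(S) = 4), so the sequence is purely periodic with period 5.

5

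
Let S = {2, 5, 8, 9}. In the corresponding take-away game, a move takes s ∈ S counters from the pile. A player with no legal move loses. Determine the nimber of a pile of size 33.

G(0) = 0
G(1) = mex{} = 0
G(2) = mex{0} = 1
G(3) = mex{0} = 1
G(4) = mex{1} = 0
G(5) = mex{1,0} = 2
G(6) = mex{0,0} = 1
G(7) = mex{2,1} = 0
G(8) = mex{1,1,0} = 2
G(9) = mex{0,0,0,0} = 1
G(10) = mex{2,2,1,0} = 3
G(11) = mex{1,1,1,1} = 0
G(12) = mex{3,0,0,1} = 2
G(13) = mex{0,2,2,0} = 1
G(14) = mex{2,1,1,2} = 0
G(15) = mex{1,3,0,1} = 2
G(16) = mex{0,0,2,0} = 1
G(17) = mex{2,2,1,2} = 0
G(18) = mex{1,1,3,1} = 0
G(19) = mex{0,0,0,3} = 1
G(20) = mex{0,2,2,0} = 1
G(21) = mex{1,1,1,2} = 0
G(22) = mex{1,0,0,1} = 2
G(23) = mex{0,0,2,0} = 1
G(24) = mex{2,1,1,2} = 0
G(25) = mex{1,1,0,1} = 2
G(26) = mex{0,0,0,0} = 1
G(27) = mex{2,2,1,0} = 3
G(28) = mex{1,1,1,1} = 0
G(29) = mex{3,0,0,1} = 2
G(30) = mex{0,2,2,0} = 1
G(31) = mex{2,1,1,2} = 0
G(32) = mex{1,3,0,1} = 2
G(33) = mex{0,0,2,0} = 1

1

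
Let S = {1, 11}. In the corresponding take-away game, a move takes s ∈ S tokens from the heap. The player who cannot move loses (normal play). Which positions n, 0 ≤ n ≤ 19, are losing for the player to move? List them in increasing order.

n :  0  1  2  3  4  5  6  7  8  9 10 11 12 13 14 15 16 17 18 19
G :  0  1  0  1  0  1  0  1  0  1  0  1  0  1  0  1  0  1  0  1
P-positions are exactly the n with G(n) = 0.

0, 2, 4, 6, 8, 10, 12, 14, 16, 18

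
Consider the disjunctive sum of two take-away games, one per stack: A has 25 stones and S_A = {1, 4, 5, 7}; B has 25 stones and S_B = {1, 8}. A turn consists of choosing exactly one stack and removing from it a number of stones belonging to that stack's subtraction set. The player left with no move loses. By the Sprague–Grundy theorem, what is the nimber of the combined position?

0

Stack A, S = {1, 4, 5, 7}:
G(0) = 0
G(1) = mex{0} = 1
G(2) = mex{1} = 0
G(3) = mex{0} = 1
G(4) = mex{1,0} = 2
G(5) = mex{2,1,0} = 3
G(6) = mex{3,0,1} = 2
G(7) = mex{2,1,0,0} = 3
G(8) = mex{3,2,1,1} = 0
G(9) = mex{0,3,2,0} = 1
G(10) = mex{1,2,3,1} = 0
G(11) = mex{0,3,2,2} = 1
G(12) = mex{1,0,3,3} = 2
G(13) = mex{2,1,0,2} = 3
G(14) = mex{3,0,1,3} = 2
G(15) = mex{2,1,0,0} = 3
G(16) = mex{3,2,1,1} = 0
G(17) = mex{0,3,2,0} = 1
G(18) = mex{1,2,3,1} = 0
G(19) = mex{0,3,2,2} = 1
G(20) = mex{1,0,3,3} = 2
G(21) = mex{2,1,0,2} = 3
G(22) = mex{3,0,1,3} = 2
G(23) = mex{2,1,0,0} = 3
G(24) = mex{3,2,1,1} = 0
G(25) = mex{0,3,2,0} = 1
G_A(25) = 1.
Stack B, S = {1, 8}:
G(0) = 0
G(1) = mex{0} = 1
G(2) = mex{1} = 0
G(3) = mex{0} = 1
G(4) = mex{1} = 0
G(5) = mex{0} = 1
G(6) = mex{1} = 0
G(7) = mex{0} = 1
G(8) = mex{1,0} = 2
G(9) = mex{2,1} = 0
G(10) = mex{0,0} = 1
G(11) = mex{1,1} = 0
G(12) = mex{0,0} = 1
G(13) = mex{1,1} = 0
G(14) = mex{0,0} = 1
G(15) = mex{1,1} = 0
G(16) = mex{0,2} = 1
G(17) = mex{1,0} = 2
G(18) = mex{2,1} = 0
G(19) = mex{0,0} = 1
G(20) = mex{1,1} = 0
G(21) = mex{0,0} = 1
G(22) = mex{1,1} = 0
G(23) = mex{0,0} = 1
G(24) = mex{1,1} = 0
G(25) = mex{0,2} = 1
G_B(25) = 1.
Combined Grundy value = 1 ⊕ 1 = 0.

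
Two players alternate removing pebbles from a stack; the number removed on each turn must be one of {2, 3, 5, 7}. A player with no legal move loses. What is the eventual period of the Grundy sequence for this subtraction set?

G(0) = 0
G(1) = mex{} = 0
G(2) = mex{0} = 1
G(3) = mex{0,0} = 1
G(4) = mex{1,0} = 2
G(5) = mex{1,1,0} = 2
G(6) = mex{2,1,0} = 3
G(7) = mex{2,2,1,0} = 3
G(8) = mex{3,2,1,0} = 4
G(9) = mex{3,3,2,1} = 0
G(10) = mex{4,3,2,1} = 0
G(11) = mex{0,4,3,2} = 1
G(12) = mex{0,0,3,2} = 1
G(13) = mex{1,0,4,3} = 2
G(14) = mex{1,1,0,3} = 2
G(15) = mex{2,1,0,4} = 3
G(16) = mex{2,2,1,0} = 3
G(17) = mex{3,2,1,0} = 4
G(18) = mex{3,3,2,1} = 0
G(19) = mex{4,3,2,1} = 0
G(n+9) = G(n) holds for n = 0,…,6 (a full window of length max(S) = 7), so the sequence is purely periodic with period 9.

9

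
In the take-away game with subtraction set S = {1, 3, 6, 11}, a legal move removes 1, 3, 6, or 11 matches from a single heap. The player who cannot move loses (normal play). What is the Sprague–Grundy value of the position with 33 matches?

1

G(0) = 0
G(1) = mex{0} = 1
G(2) = mex{1} = 0
G(3) = mex{0,0} = 1
G(4) = mex{1,1} = 0
G(5) = mex{0,0} = 1
G(6) = mex{1,1,0} = 2
G(7) = mex{2,0,1} = 3
G(8) = mex{3,1,0} = 2
G(9) = mex{2,2,1} = 0
G(10) = mex{0,3,0} = 1
G(11) = mex{1,2,1,0} = 3
G(12) = mex{3,0,2,1} = 4
G(13) = mex{4,1,3,0} = 2
G(14) = mex{2,3,2,1} = 0
G(15) = mex{0,4,0,0} = 1
G(16) = mex{1,2,1,1} = 0
G(17) = mex{0,0,3,2} = 1
G(18) = mex{1,1,4,3} = 0
G(19) = mex{0,0,2,2} = 1
G(20) = mex{1,1,0,0} = 2
G(21) = mex{2,0,1,1} = 3
G(22) = mex{3,1,0,3} = 2
G(23) = mex{2,2,1,4} = 0
G(24) = mex{0,3,0,2} = 1
G(25) = mex{1,2,1,0} = 3
G(26) = mex{3,0,2,1} = 4
G(27) = mex{4,1,3,0} = 2
G(28) = mex{2,3,2,1} = 0
G(29) = mex{0,4,0,0} = 1
G(30) = mex{1,2,1,1} = 0
G(31) = mex{0,0,3,2} = 1
G(32) = mex{1,1,4,3} = 0
G(33) = mex{0,0,2,2} = 1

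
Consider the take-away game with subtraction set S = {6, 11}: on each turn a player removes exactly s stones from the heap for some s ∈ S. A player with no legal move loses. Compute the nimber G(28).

n :  0  1  2  3  4  5  6  7  8  9 10 11 12 13 14 15 16 17 18 19 20 21 22 23 24 25 26 27 28
G :  0  0  0  0  0  0  1  1  1  1  1  1  2  2  2  2  2  0  0  0  0  0  0  1  1  1  1  1  1

1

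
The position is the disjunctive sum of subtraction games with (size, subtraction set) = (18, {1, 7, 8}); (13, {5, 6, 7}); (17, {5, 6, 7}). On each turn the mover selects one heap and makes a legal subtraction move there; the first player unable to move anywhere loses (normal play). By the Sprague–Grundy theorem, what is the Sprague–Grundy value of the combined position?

Heap A, S = {1, 7, 8}:
n :  0  1  2  3  4  5  6  7  8  9 10 11 12 13 14 15 16 17 18
G :  0  1  0  1  0  1  0  1  2  3  2  3  2  3  2  0  1  0  1
G_A(18) = 1.
Heap B, S = {5, 6, 7}:
n :  0  1  2  3  4  5  6  7  8  9 10 11 12 13
G :  0  0  0  0  0  1  1  1  1  1  2  2  0  0
G_B(13) = 0.
Heap C, S = {5, 6, 7}:
n :  0  1  2  3  4  5  6  7  8  9 10 11 12 13 14 15 16 17
G :  0  0  0  0  0  1  1  1  1  1  2  2  0  0  0  0  0  1
G_C(17) = 1.
Combined Grundy value = 1 ⊕ 0 ⊕ 1 = 0.

0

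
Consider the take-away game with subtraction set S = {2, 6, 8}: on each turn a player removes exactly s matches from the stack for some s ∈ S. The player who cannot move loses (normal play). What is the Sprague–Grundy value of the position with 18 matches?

n :  0  1  2  3  4  5  6  7  8  9 10 11 12 13 14 15 16 17 18
G :  0  0  1  1  0  0  1  1  2  2  3  3  2  2  0  0  1  1  0

0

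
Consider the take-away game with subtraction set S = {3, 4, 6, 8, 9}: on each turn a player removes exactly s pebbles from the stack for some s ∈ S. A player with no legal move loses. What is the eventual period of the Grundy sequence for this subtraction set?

n :  0  1  2  3  4  5  6  7  8  9 10 11 12 13 14 15 16 17 18 19 20 21 22 23 24 25
G :  0  0  0  1  1  1  2  2  2  3  3  3  0  0  0  1  1  1  2  2  2  3  3  3  0  0
G(n+12) = G(n) holds for n = 0,…,8 (a full window of length max(S) = 9), so the sequence is purely periodic with period 12.

12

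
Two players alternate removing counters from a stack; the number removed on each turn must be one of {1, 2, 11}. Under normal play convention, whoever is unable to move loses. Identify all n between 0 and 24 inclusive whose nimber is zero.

0, 3, 6, 9, 12, 15, 18, 21, 24

n :  0  1  2  3  4  5  6  7  8  9 10 11 12 13 14 15 16 17 18 19 20 21 22 23 24
G :  0  1  2  0  1  2  0  1  2  0  1  2  0  1  2  0  1  2  0  1  2  0  1  2  0
P-positions are exactly the n with G(n) = 0.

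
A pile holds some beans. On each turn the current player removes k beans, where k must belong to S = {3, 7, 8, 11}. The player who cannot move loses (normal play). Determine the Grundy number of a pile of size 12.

2

G(0) = 0
G(1) = mex{} = 0
G(2) = mex{} = 0
G(3) = mex{0} = 1
G(4) = mex{0} = 1
G(5) = mex{0} = 1
G(6) = mex{1} = 0
G(7) = mex{1,0} = 2
G(8) = mex{1,0,0} = 2
G(9) = mex{0,0,0} = 1
G(10) = mex{2,1,0} = 3
G(11) = mex{2,1,1,0} = 3
G(12) = mex{1,1,1,0} = 2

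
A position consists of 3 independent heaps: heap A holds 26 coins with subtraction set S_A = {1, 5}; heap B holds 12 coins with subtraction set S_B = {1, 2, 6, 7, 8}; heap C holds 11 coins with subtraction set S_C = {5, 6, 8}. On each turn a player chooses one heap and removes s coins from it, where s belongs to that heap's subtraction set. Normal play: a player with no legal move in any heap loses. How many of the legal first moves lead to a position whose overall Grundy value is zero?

Heap A, S = {1, 5}:
n :  0  1  2  3  4  5  6  7  8  9 10 11 12 13 14 15 16 17 18 19 20 21 22 23 24 25 26
G :  0  1  0  1  0  1  0  1  0  1  0  1  0  1  0  1  0  1  0  1  0  1  0  1  0  1  0
G_A(26) = 0.
Heap B, S = {1, 2, 6, 7, 8}:
n :  0  1  2  3  4  5  6  7  8  9 10 11 12
G :  0  1  2  0  1  2  3  4  5  3  4  5  0
G_B(12) = 0.
Heap C, S = {5, 6, 8}:
n :  0  1  2  3  4  5  6  7  8  9 10 11
G :  0  0  0  0  0  1  1  1  1  1  2  2
G_C(11) = 2.
Combined Grundy value = 0 ⊕ 0 ⊕ 2 = 2.
A winning move leaves total XOR = 0, i.e. changes one component's Grundy value g to g ⊕ X where X is the current total.
Heap A: need g' = 0⊕2 = 2. Options: 26−1→G=1, 26−5→G=1. Hits: 0.
Heap B: need g' = 0⊕2 = 2. Options: 12−1→G=5, 12−2→G=4, 12−6→G=3, 12−7→G=2, 12−8→G=1. Hits: 1.
Heap C: need g' = 2⊕2 = 0. Options: 11−5→G=1, 11−6→G=1, 11−8→G=0. Hits: 1.

2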